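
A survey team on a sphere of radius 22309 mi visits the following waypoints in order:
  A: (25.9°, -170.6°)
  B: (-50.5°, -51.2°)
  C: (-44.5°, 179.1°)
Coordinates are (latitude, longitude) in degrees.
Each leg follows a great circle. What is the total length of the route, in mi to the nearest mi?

Leg A→B: central angle 2.2369 rad, distance 49903.3 mi.
Leg B→C: central angle 1.3170 rad, distance 29381.9 mi.
Total: 49903.3 + 29381.9 ≈ 79285 mi.

79285 mi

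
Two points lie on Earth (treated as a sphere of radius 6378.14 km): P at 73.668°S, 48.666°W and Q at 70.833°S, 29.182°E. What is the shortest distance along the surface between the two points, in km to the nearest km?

2471 km

Let φ₁ = -1.2857 rad, φ₂ = -1.2363 rad, and Δλ = 1.3587 rad.
cos c = sin φ₁ sin φ₂ + cos φ₁ cos φ₂ cos Δλ = (-0.9596)(-0.9446) + (0.2812)(0.3283)(0.2105) = 0.92589,
so c = arccos(0.92589) = 0.38742 rad.
Distance = R·c = 6378.14 × 0.3874 ≈ 2471 km.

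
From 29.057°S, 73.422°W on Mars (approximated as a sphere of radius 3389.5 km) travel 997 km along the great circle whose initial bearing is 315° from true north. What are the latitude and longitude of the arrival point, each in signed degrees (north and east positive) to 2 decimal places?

-16.60°, -85.77°

Angular distance δ = d/R = 997/3389.5 = 0.29414 rad; initial bearing θ = 5.4978 rad.
sin φ₂ = sin φ₁ cos δ + cos φ₁ sin δ cos θ = (-0.4857)(0.9571) + (0.8741)(0.2899)(0.7071) = -0.2856, so φ₂ = -16.60°.
Δλ = atan2(sin θ sin δ cos φ₁, cos δ − sin φ₁ sin φ₂) = atan2(-0.1792, 0.8183) = -12.352°.
λ₂ = -73.422° − 12.352° = -85.77°.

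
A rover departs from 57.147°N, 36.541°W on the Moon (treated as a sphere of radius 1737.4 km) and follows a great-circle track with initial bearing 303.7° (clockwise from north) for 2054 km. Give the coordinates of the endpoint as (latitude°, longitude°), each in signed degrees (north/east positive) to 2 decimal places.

Angular distance δ = d/R = 2054/1737.4 = 1.18223 rad; initial bearing θ = 5.3006 rad.
sin φ₂ = sin φ₁ cos δ + cos φ₁ sin δ cos θ = (0.8401)(0.3789) + (0.5425)(0.9255)(0.5548) = 0.5968, so φ₂ = 36.64°.
Δλ = atan2(sin θ sin δ cos φ₁, cos δ − sin φ₁ sin φ₂) = atan2(-0.4177, -0.1225) = -106.347°.
λ₂ = -36.541° − 106.347° = -142.89°.

36.64°, -142.89°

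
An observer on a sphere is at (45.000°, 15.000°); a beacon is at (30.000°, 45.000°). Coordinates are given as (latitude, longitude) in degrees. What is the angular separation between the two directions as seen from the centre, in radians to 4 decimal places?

0.4867 rad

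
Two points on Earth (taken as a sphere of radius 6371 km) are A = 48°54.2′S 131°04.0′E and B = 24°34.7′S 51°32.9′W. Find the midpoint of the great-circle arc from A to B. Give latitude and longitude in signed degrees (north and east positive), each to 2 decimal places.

Central angle δ = 1.8584 rad. Interpolating on the sphere with fraction f = 0.5:
P = [sin((1−f)δ)·A + sin(fδ)·B] / sin δ = 0.8355·A + 0.8355·B in Cartesian coordinates,
giving P = (0.1117, -0.1810, -0.9771), i.e. latitude -77.72°, longitude -58.32°.

-77.72°, -58.32°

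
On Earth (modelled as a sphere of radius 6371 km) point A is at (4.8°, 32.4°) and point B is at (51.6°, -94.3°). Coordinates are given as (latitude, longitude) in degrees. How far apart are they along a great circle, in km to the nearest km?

Let φ₁ = 0.0838 rad, φ₂ = 0.9006 rad, and Δλ = -2.2113 rad.
cos c = sin φ₁ sin φ₂ + cos φ₁ cos φ₂ cos Δλ = (0.0837)(0.7837) + (0.9965)(0.6211)(-0.5976) = -0.30433,
so c = arccos(-0.30433) = 1.88004 rad.
Distance = R·c = 6371 × 1.8800 ≈ 11978 km.

11978 km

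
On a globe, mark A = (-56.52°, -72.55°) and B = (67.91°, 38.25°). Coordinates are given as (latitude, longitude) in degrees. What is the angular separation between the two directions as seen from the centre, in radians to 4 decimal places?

2.5802 rad

Let φ₁ = -0.9865 rad, φ₂ = 1.1853 rad, and Δλ = 1.9338 rad.
cos c = sin φ₁ sin φ₂ + cos φ₁ cos φ₂ cos Δλ = (-0.8341)(0.9266) + (0.5516)(0.3761)(-0.3551) = -0.84652,
so c = arccos(-0.84652) = 2.58021 rad.
So the angular separation is 2.5802 rad.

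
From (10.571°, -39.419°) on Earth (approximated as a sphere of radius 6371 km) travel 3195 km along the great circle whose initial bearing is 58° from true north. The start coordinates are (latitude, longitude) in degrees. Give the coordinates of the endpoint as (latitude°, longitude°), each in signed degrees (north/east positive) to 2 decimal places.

24.29°, -12.85°

Angular distance δ = d/R = 3195/6371 = 0.50149 rad; initial bearing θ = 1.0123 rad.
sin φ₂ = sin φ₁ cos δ + cos φ₁ sin δ cos θ = (0.1835)(0.8769) + (0.9830)(0.4807)(0.5299) = 0.4113, so φ₂ = 24.29°.
Δλ = atan2(sin θ sin δ cos φ₁, cos δ − sin φ₁ sin φ₂) = atan2(0.4008, 0.8014) = 26.568°.
λ₂ = -39.419° + 26.568° = -12.85°.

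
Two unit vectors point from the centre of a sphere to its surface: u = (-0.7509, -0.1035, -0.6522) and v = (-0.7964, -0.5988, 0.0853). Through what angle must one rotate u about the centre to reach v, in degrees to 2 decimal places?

52.82°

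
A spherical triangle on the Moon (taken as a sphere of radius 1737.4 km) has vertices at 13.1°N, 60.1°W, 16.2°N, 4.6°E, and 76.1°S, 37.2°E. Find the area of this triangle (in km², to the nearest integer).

3901396 km²

Side lengths (central angles): a = 1.6473, b = 1.8232, c = 1.0895 rad; semiperimeter s = 2.2800.
By l'Huilier's theorem, tan(E/4) = √[tan(s/2) tan((s−a)/2) tan((s−b)/2) tan((s−c)/2)], giving spherical excess E = 1.2925 rad.
Area = E·R² = 1.2925 × (1737.4)² ≈ 3901396 km².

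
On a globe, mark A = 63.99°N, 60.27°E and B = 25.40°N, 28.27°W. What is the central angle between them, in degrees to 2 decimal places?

66.70°

With latitudes φ₁ = 63.990°, φ₂ = 25.400° and longitude difference Δλ = -88.540°:
cos c = sin φ₁ sin φ₂ + cos φ₁ cos φ₂ cos Δλ = (0.8987)(0.4289) + (0.4385)(0.9033)(0.0255) = 0.39558,
so c = arccos(0.39558) = 1.16409 rad.
So the angular separation is 66.70°.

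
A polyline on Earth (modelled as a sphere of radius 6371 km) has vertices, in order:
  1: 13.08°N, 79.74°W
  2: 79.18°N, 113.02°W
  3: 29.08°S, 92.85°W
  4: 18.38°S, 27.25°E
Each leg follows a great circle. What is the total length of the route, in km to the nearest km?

Leg 1→2: central angle 1.1862 rad, distance 7557.5 km.
Leg 2→3: central angle 1.9001 rad, distance 12105.6 km.
Leg 3→4: central angle 1.8366 rad, distance 11700.9 km.
Total: 7557.5 + 12105.6 + 11700.9 ≈ 31364 km.

31364 km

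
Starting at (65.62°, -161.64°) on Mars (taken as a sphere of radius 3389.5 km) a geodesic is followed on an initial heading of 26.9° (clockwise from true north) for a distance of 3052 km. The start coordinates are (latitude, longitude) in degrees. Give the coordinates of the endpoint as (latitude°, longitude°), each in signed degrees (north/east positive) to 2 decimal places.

58.69°, -24.65°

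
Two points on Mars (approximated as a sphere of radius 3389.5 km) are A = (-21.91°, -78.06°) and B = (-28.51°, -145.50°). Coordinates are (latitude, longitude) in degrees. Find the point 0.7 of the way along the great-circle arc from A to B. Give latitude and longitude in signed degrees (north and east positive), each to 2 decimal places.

Central angle δ = 1.0577 rad. Interpolating on the sphere with fraction f = 0.7:
P = [sin((1−f)δ)·A + sin(fδ)·B] / sin δ = 0.3581·A + 0.7743·B in Cartesian coordinates,
giving P = (-0.4920, -0.7104, -0.5032), i.e. latitude -30.21°, longitude -124.70°.

-30.21°, -124.70°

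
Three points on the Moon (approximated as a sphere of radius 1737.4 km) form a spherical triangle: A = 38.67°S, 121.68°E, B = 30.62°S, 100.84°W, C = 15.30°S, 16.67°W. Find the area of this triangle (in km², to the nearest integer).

Side lengths (central angles): a = 1.3503, b = 1.9800, c = 1.7487 rad; semiperimeter s = 2.5395.
By l'Huilier's theorem, tan(E/4) = √[tan(s/2) tan((s−a)/2) tan((s−b)/2) tan((s−c)/2)], giving spherical excess E = 1.8897 rad.
Area = E·R² = 1.8897 × (1737.4)² ≈ 5704172 km².

5704172 km²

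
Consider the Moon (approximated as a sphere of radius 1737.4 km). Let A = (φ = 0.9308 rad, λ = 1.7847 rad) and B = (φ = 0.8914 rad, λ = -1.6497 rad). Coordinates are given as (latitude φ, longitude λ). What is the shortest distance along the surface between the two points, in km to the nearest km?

2264 km

With latitudes φ₁ = 53.331°, φ₂ = 51.073° and longitude difference Δλ = 163.223°:
cos c = sin φ₁ sin φ₂ + cos φ₁ cos φ₂ cos Δλ = (0.8021)(0.7780) + (0.5972)(0.6283)(-0.9574) = 0.26473,
so c = arccos(0.26473) = 1.30287 rad.
Distance = R·c = 1737.4 × 1.3029 ≈ 2264 km.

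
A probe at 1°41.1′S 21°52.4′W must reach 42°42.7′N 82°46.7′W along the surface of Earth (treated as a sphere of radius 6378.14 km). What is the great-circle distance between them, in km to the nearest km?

7825 km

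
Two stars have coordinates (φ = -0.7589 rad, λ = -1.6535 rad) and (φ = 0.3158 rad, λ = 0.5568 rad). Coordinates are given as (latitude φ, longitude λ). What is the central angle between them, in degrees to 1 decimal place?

With latitudes φ₁ = -43.482°, φ₂ = 18.094° and longitude difference Δλ = 126.641°:
Haversine: a = sin²(Δφ/2) + cos φ₁ cos φ₂ sin²(Δλ/2) = 0.2620 + (0.7256)(0.9505)(0.7984) = 0.81267.
Central angle c = 2·arcsin(√a) = 2.24635 rad.
So the angular separation is 128.7°.

128.7°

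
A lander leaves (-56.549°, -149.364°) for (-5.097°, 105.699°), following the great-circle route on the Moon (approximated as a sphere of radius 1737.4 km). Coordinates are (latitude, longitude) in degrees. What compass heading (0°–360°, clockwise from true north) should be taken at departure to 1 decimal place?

254.7°

Δλ = -104.937° = -1.8315 rad.
y = sin Δλ · cos φ₂ = (-0.9662)(0.9960) = -0.9624
x = cos φ₁ sin φ₂ − sin φ₁ cos φ₂ cos Δλ = (0.5512)(-0.0888) − (-0.8344)(0.9960)(-0.2578) = -0.2632
θ = atan2(y, x) = -105.29°; adding 360° gives 254.7°.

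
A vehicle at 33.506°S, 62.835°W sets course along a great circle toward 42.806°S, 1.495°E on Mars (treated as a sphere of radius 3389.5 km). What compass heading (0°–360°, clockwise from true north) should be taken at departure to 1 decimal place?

120.6°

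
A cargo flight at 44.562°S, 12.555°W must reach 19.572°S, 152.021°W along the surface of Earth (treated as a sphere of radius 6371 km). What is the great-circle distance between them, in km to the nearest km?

With latitudes φ₁ = -44.562°, φ₂ = -19.572° and longitude difference Δλ = -139.466°:
cos c = sin φ₁ sin φ₂ + cos φ₁ cos φ₂ cos Δλ = (-0.7017)(-0.3350) + (0.7125)(0.9422)(-0.7600) = -0.27516,
so c = arccos(-0.27516) = 1.84956 rad.
Distance = R·c = 6371 × 1.8496 ≈ 11784 km.

11784 km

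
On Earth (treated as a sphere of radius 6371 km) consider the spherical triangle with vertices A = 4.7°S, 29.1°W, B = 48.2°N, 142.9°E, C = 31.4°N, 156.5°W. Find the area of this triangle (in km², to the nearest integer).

Side lengths (central angles): a = 0.8397, b = 2.1644, c = 2.3730 rad; semiperimeter s = 2.6886.
By l'Huilier's theorem, tan(E/4) = √[tan(s/2) tan((s−a)/2) tan((s−b)/2) tan((s−c)/2)], giving spherical excess E = 1.8399 rad.
Area = E·R² = 1.8399 × (6371)² ≈ 74681554 km².

74681554 km²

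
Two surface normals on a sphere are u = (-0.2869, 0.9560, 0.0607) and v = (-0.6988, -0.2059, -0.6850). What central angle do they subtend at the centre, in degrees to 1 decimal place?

u·v = -0.0379; |u| = 1.0000, |v| = 1.0000.
cos θ = (u·v)/(|u||v|) = -0.0379, so θ = 92.2°.

92.2°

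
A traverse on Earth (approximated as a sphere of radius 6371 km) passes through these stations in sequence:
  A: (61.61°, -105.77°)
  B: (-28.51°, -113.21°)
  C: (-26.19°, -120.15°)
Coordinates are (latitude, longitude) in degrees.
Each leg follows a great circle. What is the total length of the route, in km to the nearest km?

10776 km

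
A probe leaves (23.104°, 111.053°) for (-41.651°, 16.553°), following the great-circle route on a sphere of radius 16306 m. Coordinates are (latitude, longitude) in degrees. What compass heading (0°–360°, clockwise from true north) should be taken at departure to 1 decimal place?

231.7°

With φ₁ = 0.4032, φ₂ = -0.7269, Δλ = -1.6493 rad, the forward-azimuth formula gives
θ = atan2( sin Δλ cos φ₂ , cos φ₁ sin φ₂ − sin φ₁ cos φ₂ cos Δλ ) = atan2(-0.7449, -0.5883) = -128.30°.
Adding 360° brings this into [0°, 360°): 231.7°.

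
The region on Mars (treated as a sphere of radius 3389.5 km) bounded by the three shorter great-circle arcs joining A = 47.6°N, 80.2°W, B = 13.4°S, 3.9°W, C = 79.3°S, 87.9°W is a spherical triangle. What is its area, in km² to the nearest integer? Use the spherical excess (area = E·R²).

20242824 km²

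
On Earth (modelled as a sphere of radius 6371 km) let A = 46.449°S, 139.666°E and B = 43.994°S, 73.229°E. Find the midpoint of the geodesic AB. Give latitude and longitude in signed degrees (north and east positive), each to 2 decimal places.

The central angle between A and B is δ = 0.7932 rad.
With f = 0.5, the slerp weights are sin((1−f)δ)/sin δ = 0.5421 and sin(fδ)/sin δ = 0.5421.
Weighted sum of the unit vectors: (0.5421)·(-0.5252,0.4459,-0.7248) + (0.5421)·(0.2076,0.6888,-0.6946) = (-0.1722, 0.6151, -0.7694).
Converting back: φ = atan2(z, √(x²+y²)) = -50.30°, λ = atan2(y, x) = 105.64°.

-50.30°, 105.64°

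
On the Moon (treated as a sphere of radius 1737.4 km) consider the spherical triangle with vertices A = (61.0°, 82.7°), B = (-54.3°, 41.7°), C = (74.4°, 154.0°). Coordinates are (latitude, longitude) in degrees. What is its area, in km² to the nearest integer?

Side lengths (central angles): a = 2.5712, b = 0.4860, c = 2.0906 rad; semiperimeter s = 2.5740.
By l'Huilier's theorem, tan(E/4) = √[tan(s/2) tan((s−a)/2) tan((s−b)/2) tan((s−c)/2)], giving spherical excess E = 0.1773 rad.
Area = E·R² = 0.1773 × (1737.4)² ≈ 535180 km².

535180 km²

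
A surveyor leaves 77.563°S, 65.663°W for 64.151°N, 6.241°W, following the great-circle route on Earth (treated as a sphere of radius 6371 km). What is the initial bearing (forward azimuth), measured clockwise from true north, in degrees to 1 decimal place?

42.4°

Δλ = 59.422° = 1.0371 rad.
y = sin Δλ · cos φ₂ = (0.8609)(0.4360) = 0.3754
x = cos φ₁ sin φ₂ − sin φ₁ cos φ₂ cos Δλ = (0.2154)(0.8999) − (-0.9765)(0.4360)(0.5087) = 0.4104
θ = atan2(y, x) = 42.45°, so the bearing is 42.4°.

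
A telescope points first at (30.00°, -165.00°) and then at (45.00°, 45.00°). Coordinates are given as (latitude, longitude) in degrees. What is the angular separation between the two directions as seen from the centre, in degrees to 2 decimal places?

100.18°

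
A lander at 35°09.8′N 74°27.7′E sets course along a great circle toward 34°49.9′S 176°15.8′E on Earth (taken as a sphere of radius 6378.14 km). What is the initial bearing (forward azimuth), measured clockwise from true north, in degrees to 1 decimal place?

114.7°

Δλ = 101.802° = 1.7768 rad.
y = sin Δλ · cos φ₂ = (0.9789)(0.8208) = 0.8035
x = cos φ₁ sin φ₂ − sin φ₁ cos φ₂ cos Δλ = (0.8175)(-0.5712) − (0.5759)(0.8208)(-0.2045) = -0.3703
θ = atan2(y, x) = 114.74°, so the bearing is 114.7°.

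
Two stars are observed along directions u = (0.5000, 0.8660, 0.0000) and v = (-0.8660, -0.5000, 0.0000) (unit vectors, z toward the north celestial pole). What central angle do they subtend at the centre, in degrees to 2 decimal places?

u·v = -0.8660; |u| = 1.0000, |v| = 1.0000.
cos θ = (u·v)/(|u||v|) = -0.8660, so θ = 150.00°.

150.00°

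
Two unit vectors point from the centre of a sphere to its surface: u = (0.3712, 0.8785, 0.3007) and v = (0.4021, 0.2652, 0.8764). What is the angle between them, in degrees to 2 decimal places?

u·v = 0.6458; |u| = 1.0000, |v| = 1.0000.
cos θ = (u·v)/(|u||v|) = 0.6458, so θ = 49.78°.

49.78°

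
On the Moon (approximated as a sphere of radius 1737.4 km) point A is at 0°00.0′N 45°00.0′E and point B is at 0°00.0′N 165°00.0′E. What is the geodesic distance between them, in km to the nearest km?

3639 km

Let φ₁ = 0.0000 rad, φ₂ = 0.0000 rad, and Δλ = 2.0944 rad.
Haversine: a = sin²(Δφ/2) + cos φ₁ cos φ₂ sin²(Δλ/2) = 0.0000 + (1.0000)(1.0000)(0.7500) = 0.75000.
Central angle c = 2·arcsin(√a) = 2.09440 rad.
Distance = R·c = 1737.4 × 2.0944 ≈ 3639 km.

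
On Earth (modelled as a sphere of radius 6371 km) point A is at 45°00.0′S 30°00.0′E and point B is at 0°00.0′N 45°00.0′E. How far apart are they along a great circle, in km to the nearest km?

5217 km

Let φ₁ = -0.7854 rad, φ₂ = 0.0000 rad, and Δλ = 0.2618 rad.
cos c = sin φ₁ sin φ₂ + cos φ₁ cos φ₂ cos Δλ = (-0.7071)(0.0000) + (0.7071)(1.0000)(0.9659) = 0.68301,
so c = arccos(0.68301) = 0.81892 rad.
Distance = R·c = 6371 × 0.8189 ≈ 5217 km.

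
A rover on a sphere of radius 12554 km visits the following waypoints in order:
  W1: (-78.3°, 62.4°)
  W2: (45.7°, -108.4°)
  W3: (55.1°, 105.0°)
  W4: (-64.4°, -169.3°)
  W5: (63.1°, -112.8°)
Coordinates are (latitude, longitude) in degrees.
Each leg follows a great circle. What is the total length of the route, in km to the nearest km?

107979 km

Leg W1→W2: central angle 2.5692 rad, distance 32254.3 km.
Leg W2→W3: central angle 1.3146 rad, distance 16503.8 km.
Leg W3→W4: central angle 2.3762 rad, distance 29830.7 km.
Leg W4→W5: central angle 2.3411 rad, distance 29390.2 km.
Total: 32254.3 + 16503.8 + 29830.7 + 29390.2 ≈ 107979 km.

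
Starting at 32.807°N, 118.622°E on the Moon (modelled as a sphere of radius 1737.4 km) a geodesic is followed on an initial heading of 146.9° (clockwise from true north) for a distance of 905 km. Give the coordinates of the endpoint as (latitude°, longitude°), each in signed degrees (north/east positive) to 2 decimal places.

6.87°, 134.51°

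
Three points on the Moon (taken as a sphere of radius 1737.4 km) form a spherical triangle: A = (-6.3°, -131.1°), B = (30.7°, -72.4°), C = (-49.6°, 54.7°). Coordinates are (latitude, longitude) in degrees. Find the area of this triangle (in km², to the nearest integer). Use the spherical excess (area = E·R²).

Side lengths (central angles): a = 2.3818, b = 2.1620, c = 1.1723 rad; semiperimeter s = 2.8580.
By l'Huilier's theorem, tan(E/4) = √[tan(s/2) tan((s−a)/2) tan((s−b)/2) tan((s−c)/2)], giving spherical excess E = 2.7760 rad.
Area = E·R² = 2.7760 × (1737.4)² ≈ 8379416 km².

8379416 km²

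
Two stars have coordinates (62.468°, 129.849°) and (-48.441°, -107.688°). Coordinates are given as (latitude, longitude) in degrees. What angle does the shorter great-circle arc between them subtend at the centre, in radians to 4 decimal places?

With latitudes φ₁ = 62.468°, φ₂ = -48.441° and longitude difference Δλ = 122.463°:
Haversine: a = sin²(Δφ/2) + cos φ₁ cos φ₂ sin²(Δλ/2) = 0.6784 + (0.4622)(0.6634)(0.7684) = 0.91406.
Central angle c = 2·arcsin(√a) = 2.54656 rad.
So the angular separation is 2.5466 rad.

2.5466 rad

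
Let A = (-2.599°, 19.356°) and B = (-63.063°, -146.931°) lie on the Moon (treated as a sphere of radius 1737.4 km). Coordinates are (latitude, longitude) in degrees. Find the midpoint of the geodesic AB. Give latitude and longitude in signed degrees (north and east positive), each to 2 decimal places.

The central angle between A and B is δ = 1.9815 rad.
With f = 0.5, the slerp weights are sin((1−f)δ)/sin δ = 0.9123 and sin(fδ)/sin δ = 0.9123.
Weighted sum of the unit vectors: (0.9123)·(0.9425,0.3311,-0.0453) + (0.9123)·(-0.3796,-0.2472,-0.8915) = (0.5135, 0.0766, -0.8547).
Converting back: φ = atan2(z, √(x²+y²)) = -58.72°, λ = atan2(y, x) = 8.48°.

-58.72°, 8.48°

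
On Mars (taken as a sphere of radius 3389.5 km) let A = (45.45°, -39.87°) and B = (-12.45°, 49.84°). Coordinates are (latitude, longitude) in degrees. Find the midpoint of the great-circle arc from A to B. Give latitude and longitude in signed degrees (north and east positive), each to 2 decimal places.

22.41°, 14.24°

The central angle between A and B is δ = 1.7215 rad.
With f = 0.5, the slerp weights are sin((1−f)δ)/sin δ = 0.7670 and sin(fδ)/sin δ = 0.7670.
Weighted sum of the unit vectors: (0.7670)·(0.5384,-0.4497,0.7126) + (0.7670)·(0.6298,0.7463,-0.2156) = (0.8960, 0.2275, 0.3813).
Converting back: φ = atan2(z, √(x²+y²)) = 22.41°, λ = atan2(y, x) = 14.24°.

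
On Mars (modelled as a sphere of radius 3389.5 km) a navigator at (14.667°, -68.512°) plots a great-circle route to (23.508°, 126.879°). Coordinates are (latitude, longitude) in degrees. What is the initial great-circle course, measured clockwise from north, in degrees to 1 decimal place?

338.2°

Δλ = -164.609° = -2.8730 rad.
y = sin Δλ · cos φ₂ = (-0.2654)(0.9170) = -0.2434
x = cos φ₁ sin φ₂ − sin φ₁ cos φ₂ cos Δλ = (0.9674)(0.3989) − (0.2532)(0.9170)(-0.9641) = 0.6097
θ = atan2(y, x) = -21.76°; adding 360° gives 338.2°.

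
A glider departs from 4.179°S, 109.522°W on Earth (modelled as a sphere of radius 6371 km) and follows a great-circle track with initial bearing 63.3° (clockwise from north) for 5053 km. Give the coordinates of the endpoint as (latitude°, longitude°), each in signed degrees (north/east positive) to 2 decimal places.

15.56°, -68.16°

Angular distance δ = d/R = 5053/6371 = 0.79313 rad; initial bearing θ = 1.1048 rad.
sin φ₂ = sin φ₁ cos δ + cos φ₁ sin δ cos θ = (-0.0729)(0.7016) + (0.9973)(0.7125)(0.4493) = 0.2682, so φ₂ = 15.56°.
Δλ = atan2(sin θ sin δ cos φ₁, cos δ − sin φ₁ sin φ₂) = atan2(0.6349, 0.7212) = 41.359°.
λ₂ = -109.522° + 41.359° = -68.16°.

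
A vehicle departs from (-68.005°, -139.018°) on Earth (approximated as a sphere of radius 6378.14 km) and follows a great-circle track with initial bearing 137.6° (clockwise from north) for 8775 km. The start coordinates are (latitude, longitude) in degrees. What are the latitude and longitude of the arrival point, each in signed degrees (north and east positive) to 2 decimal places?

Angular distance δ = d/R = 8775/6378.14 = 1.37579 rad; initial bearing θ = 2.4016 rad.
sin φ₂ = sin φ₁ cos δ + cos φ₁ sin δ cos θ = (-0.9272)(0.1938) + (0.3745)(0.9810)(-0.7385) = -0.4510, so φ₂ = -26.81°.
Δλ = atan2(sin θ sin δ cos φ₁, cos δ − sin φ₁ sin φ₂) = atan2(0.2478, -0.2244) = 132.168°.
λ₂ = -139.018° + 132.168° = -6.85°.

-26.81°, -6.85°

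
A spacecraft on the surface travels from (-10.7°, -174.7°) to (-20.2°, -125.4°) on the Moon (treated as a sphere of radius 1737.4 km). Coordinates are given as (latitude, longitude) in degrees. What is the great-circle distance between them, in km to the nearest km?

1464 km

In radians: φ₁ = -0.1868, φ₂ = -0.3526, Δλ = 49.300° = 0.8604 rad.
cos c = sin φ₁ sin φ₂ + cos φ₁ cos φ₂ cos Δλ = (-0.1857)(-0.3453) + (0.9826)(0.9385)(0.6521) = 0.66546,
so c = arccos(0.66546) = 0.84269 rad.
Distance = R·c = 1737.4 × 0.8427 ≈ 1464 km.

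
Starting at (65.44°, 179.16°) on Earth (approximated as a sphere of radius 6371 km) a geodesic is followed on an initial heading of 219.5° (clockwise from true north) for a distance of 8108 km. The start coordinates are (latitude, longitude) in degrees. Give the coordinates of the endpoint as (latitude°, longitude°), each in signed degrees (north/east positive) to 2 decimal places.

Angular distance δ = d/R = 8108/6371 = 1.27264 rad; initial bearing θ = 3.8310 rad.
sin φ₂ = sin φ₁ cos δ + cos φ₁ sin δ cos θ = (0.9095)(0.2938) + (0.4156)(0.9559)(-0.7716) = -0.0394, so φ₂ = -2.26°.
Δλ = atan2(sin θ sin δ cos φ₁, cos δ − sin φ₁ sin φ₂) = atan2(-0.2527, 0.3296) = -37.480°.
λ₂ = 179.160° − 37.480° = 141.68°.

-2.26°, 141.68°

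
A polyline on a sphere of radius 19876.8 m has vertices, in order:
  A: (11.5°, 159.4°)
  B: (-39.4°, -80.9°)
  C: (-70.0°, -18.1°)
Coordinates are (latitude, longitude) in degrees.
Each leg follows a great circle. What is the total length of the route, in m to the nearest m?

Leg A→B: central angle 2.0964 rad, distance 41669.3 m.
Leg B→C: central angle 0.7709 rad, distance 15323.8 m.
Total: 41669.3 + 15323.8 ≈ 56993 m.

56993 m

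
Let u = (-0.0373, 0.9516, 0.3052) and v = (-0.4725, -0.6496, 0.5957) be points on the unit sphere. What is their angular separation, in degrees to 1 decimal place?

u·v = -0.4187; |u| = 1.0000, |v| = 1.0000.
cos θ = (u·v)/(|u||v|) = -0.4187, so θ = 114.8°.

114.8°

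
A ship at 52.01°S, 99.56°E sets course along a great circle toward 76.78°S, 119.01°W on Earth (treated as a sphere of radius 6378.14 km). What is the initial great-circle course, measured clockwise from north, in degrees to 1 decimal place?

169.1°

Δλ = 141.430° = 2.4684 rad.
y = sin Δλ · cos φ₂ = (0.6235)(0.2287) = 0.1426
x = cos φ₁ sin φ₂ − sin φ₁ cos φ₂ cos Δλ = (0.6155)(-0.9735) − (-0.7881)(0.2287)(-0.7818) = -0.7401
θ = atan2(y, x) = 169.10°, so the bearing is 169.1°.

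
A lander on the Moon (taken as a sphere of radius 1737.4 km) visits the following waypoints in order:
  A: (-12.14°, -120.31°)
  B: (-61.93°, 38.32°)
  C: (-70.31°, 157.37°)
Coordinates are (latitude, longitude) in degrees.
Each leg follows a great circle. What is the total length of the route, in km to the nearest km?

4401 km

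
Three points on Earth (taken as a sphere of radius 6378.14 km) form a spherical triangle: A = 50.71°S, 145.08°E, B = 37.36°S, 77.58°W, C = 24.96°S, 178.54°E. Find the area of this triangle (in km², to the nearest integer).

Side lengths (central angles): a = 1.4875, b = 0.6342, c = 1.4711 rad; semiperimeter s = 1.7964.
By l'Huilier's theorem, tan(E/4) = √[tan(s/2) tan((s−a)/2) tan((s−b)/2) tan((s−c)/2)], giving spherical excess E = 0.5765 rad.
Area = E·R² = 0.5765 × (6378.14)² ≈ 23453859 km².

23453859 km²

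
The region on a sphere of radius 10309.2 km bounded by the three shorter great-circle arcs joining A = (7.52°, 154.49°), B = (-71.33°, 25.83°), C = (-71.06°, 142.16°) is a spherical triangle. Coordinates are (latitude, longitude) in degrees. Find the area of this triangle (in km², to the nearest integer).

22367488 km²

Side lengths (central angles): a = 0.5548, b = 1.3790, c = 1.8989 rad; semiperimeter s = 1.9164.
By l'Huilier's theorem, tan(E/4) = √[tan(s/2) tan((s−a)/2) tan((s−b)/2) tan((s−c)/2)], giving spherical excess E = 0.2105 rad.
Area = E·R² = 0.2105 × (10309.2)² ≈ 22367488 km².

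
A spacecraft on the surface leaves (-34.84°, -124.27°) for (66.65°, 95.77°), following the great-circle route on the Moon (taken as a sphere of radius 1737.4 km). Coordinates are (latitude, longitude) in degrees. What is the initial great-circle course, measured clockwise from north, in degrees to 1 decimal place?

336.3°

Δλ = -139.960° = -2.4428 rad.
y = sin Δλ · cos φ₂ = (-0.6433)(0.3963) = -0.2550
x = cos φ₁ sin φ₂ − sin φ₁ cos φ₂ cos Δλ = (0.8208)(0.9181) − (-0.5713)(0.3963)(-0.7656) = 0.5802
θ = atan2(y, x) = -23.72°; adding 360° gives 336.3°.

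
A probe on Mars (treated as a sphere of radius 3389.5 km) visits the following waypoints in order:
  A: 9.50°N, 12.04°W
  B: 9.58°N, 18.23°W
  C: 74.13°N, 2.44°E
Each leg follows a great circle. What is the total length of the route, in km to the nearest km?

Leg A→B: central angle 0.1065 rad, distance 361.1 km.
Leg B→C: central angle 1.1457 rad, distance 3883.5 km.
Total: 361.1 + 3883.5 ≈ 4245 km.

4245 km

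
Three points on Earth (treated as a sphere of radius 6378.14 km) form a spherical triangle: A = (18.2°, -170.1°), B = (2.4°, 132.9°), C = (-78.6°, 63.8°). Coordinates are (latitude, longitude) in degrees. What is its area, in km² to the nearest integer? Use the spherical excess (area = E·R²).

46207282 km²

Side lengths (central angles): a = 1.5414, b = 2.0007, c = 1.0122 rad; semiperimeter s = 2.2771.
By l'Huilier's theorem, tan(E/4) = √[tan(s/2) tan((s−a)/2) tan((s−b)/2) tan((s−c)/2)], giving spherical excess E = 1.1359 rad.
Area = E·R² = 1.1359 × (6378.14)² ≈ 46207282 km².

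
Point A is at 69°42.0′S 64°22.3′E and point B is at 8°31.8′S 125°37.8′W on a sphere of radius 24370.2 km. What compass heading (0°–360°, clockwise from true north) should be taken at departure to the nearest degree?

170°

With φ₁ = -1.2165, φ₂ = -0.1489, Δλ = 2.9670 rad, the forward-azimuth formula gives
θ = atan2( sin Δλ cos φ₂ , cos φ₁ sin φ₂ − sin φ₁ cos φ₂ cos Δλ ) = atan2(0.1718, -0.9649) = 169.91°.
So the initial bearing is 170°.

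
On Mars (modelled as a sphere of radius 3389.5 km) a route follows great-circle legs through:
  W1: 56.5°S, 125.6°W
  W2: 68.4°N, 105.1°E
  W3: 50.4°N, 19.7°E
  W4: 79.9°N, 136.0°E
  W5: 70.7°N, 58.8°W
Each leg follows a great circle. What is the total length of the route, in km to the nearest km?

Leg W1→W2: central angle 2.6999 rad, distance 9151.2 km.
Leg W2→W3: central angle 0.7448 rad, distance 2524.5 km.
Leg W3→W4: central angle 0.7827 rad, distance 2652.8 km.
Leg W4→W5: central angle 0.5092 rad, distance 1725.9 km.
Total: 9151.2 + 2524.5 + 2652.8 + 1725.9 ≈ 16054 km.

16054 km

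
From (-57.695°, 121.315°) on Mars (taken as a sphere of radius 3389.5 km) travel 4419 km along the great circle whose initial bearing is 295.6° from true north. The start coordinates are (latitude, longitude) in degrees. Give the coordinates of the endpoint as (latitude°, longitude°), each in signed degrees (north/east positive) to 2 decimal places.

Angular distance δ = d/R = 4419/3389.5 = 1.30373 rad; initial bearing θ = 5.1592 rad.
sin φ₂ = sin φ₁ cos δ + cos φ₁ sin δ cos θ = (-0.8452)(0.2639) + (0.5344)(0.9645)(0.4321) = -0.0003, so φ₂ = -0.02°.
Δλ = atan2(sin θ sin δ cos φ₁, cos δ − sin φ₁ sin φ₂) = atan2(-0.4649, 0.2636) = -60.443°.
λ₂ = 121.315° − 60.443° = 60.87°.

-0.02°, 60.87°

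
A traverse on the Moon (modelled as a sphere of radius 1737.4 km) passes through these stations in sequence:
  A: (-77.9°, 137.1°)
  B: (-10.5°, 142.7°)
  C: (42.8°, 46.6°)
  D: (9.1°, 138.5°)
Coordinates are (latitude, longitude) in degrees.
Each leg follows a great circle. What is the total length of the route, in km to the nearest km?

7709 km

Leg A→B: central angle 1.1774 rad, distance 2045.6 km.
Leg B→C: central angle 1.7726 rad, distance 3079.8 km.
Leg C→D: central angle 1.4873 rad, distance 2584.0 km.
Total: 2045.6 + 3079.8 + 2584.0 ≈ 7709 km.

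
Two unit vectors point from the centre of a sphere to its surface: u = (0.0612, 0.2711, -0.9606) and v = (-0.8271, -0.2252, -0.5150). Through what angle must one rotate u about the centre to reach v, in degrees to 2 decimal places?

u·v = 0.3830; |u| = 1.0000, |v| = 1.0000.
cos θ = (u·v)/(|u||v|) = 0.3830, so θ = 67.48°.

67.48°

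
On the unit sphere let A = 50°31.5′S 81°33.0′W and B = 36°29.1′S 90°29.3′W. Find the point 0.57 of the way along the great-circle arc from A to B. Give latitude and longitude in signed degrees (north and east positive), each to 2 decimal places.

The central angle between A and B is δ = 0.2694 rad.
With f = 0.57, the slerp weights are sin((1−f)δ)/sin δ = 0.4343 and sin(fδ)/sin δ = 0.5747.
Weighted sum of the unit vectors: (0.4343)·(0.0934,-0.6288,-0.7719) + (0.5747)·(-0.0069,-0.8040,-0.5946) = (0.0366, -0.7351, -0.6769).
Converting back: φ = atan2(z, √(x²+y²)) = -42.60°, λ = atan2(y, x) = -87.15°.

-42.60°, -87.15°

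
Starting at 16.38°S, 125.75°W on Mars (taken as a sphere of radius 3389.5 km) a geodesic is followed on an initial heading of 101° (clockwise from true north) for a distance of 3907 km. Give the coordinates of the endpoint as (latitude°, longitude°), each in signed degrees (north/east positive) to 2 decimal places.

-16.37°, -56.53°

Angular distance δ = d/R = 3907/3389.5 = 1.15268 rad; initial bearing θ = 1.7628 rad.
sin φ₂ = sin φ₁ cos δ + cos φ₁ sin δ cos θ = (-0.2820)(0.4060) + (0.9594)(0.9139)(-0.1908) = -0.2818, so φ₂ = -16.37°.
Δλ = atan2(sin θ sin δ cos φ₁, cos δ − sin φ₁ sin φ₂) = atan2(0.8607, 0.3266) = 69.221°.
λ₂ = -125.750° + 69.221° = -56.53°.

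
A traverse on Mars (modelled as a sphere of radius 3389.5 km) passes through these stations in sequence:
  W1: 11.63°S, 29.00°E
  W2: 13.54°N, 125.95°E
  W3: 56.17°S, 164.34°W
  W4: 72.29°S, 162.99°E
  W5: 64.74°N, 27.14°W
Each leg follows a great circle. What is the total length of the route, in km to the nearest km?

22616 km

Leg W1→W2: central angle 1.7339 rad, distance 5877.2 km.
Leg W2→W3: central angle 1.5776 rad, distance 5347.2 km.
Leg W3→W4: central angle 0.3657 rad, distance 1239.4 km.
Leg W4→W5: central angle 2.9952 rad, distance 10152.3 km.
Total: 5877.2 + 5347.2 + 1239.4 + 10152.3 ≈ 22616 km.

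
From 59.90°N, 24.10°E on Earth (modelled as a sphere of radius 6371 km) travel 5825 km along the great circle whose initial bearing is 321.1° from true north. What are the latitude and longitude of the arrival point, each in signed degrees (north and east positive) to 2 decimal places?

Angular distance δ = d/R = 5825/6371 = 0.91430 rad; initial bearing θ = 5.6043 rad.
sin φ₂ = sin φ₁ cos δ + cos φ₁ sin δ cos θ = (0.8652)(0.6103) + (0.5015)(0.7921)(0.7782) = 0.8372, so φ₂ = 56.85°.
Δλ = atan2(sin θ sin δ cos φ₁, cos δ − sin φ₁ sin φ₂) = atan2(-0.2495, -0.1140) = -114.553°.
λ₂ = 24.100° − 114.553° = -90.45°.

56.85°, -90.45°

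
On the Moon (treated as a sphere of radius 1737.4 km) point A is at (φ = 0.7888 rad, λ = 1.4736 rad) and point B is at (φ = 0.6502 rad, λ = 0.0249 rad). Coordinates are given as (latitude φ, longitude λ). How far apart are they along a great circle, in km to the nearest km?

With latitudes φ₁ = 45.195°, φ₂ = 37.254° and longitude difference Δλ = -83.004°:
Haversine: a = sin²(Δφ/2) + cos φ₁ cos φ₂ sin²(Δλ/2) = 0.0048 + (0.7047)(0.7960)(0.4391) = 0.25109.
Central angle c = 2·arcsin(√a) = 1.04972 rad.
Distance = R·c = 1737.4 × 1.0497 ≈ 1824 km.

1824 km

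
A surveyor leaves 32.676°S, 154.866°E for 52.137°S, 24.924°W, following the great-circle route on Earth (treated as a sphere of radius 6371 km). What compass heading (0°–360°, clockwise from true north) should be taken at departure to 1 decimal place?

180.1°

With φ₁ = -0.5703, φ₂ = -0.9100, Δλ = -3.1379 rad, the forward-azimuth formula gives
θ = atan2( sin Δλ cos φ₂ , cos φ₁ sin φ₂ − sin φ₁ cos φ₂ cos Δλ ) = atan2(-0.0022, -0.9959) = -179.87°.
Adding 360° brings this into [0°, 360°): 180.1°.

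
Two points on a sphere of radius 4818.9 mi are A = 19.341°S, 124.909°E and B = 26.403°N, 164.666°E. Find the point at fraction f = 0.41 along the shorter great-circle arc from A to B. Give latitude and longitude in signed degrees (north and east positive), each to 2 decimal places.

-0.45°, 140.88°

The central angle between A and B is δ = 1.0444 rad.
With f = 0.41, the slerp weights are sin((1−f)δ)/sin δ = 0.6684 and sin(fδ)/sin δ = 0.4802.
Weighted sum of the unit vectors: (0.6684)·(-0.5400,0.7738,-0.3312) + (0.4802)·(-0.8638,0.2369,0.4447) = (-0.7758, 0.6310, -0.0078).
Converting back: φ = atan2(z, √(x²+y²)) = -0.45°, λ = atan2(y, x) = 140.88°.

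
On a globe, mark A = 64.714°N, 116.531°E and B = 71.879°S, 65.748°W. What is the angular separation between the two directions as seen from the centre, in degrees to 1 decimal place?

172.8°

With latitudes φ₁ = 64.714°, φ₂ = -71.879° and longitude difference Δλ = 177.721°:
cos c = sin φ₁ sin φ₂ + cos φ₁ cos φ₂ cos Δλ = (0.9042)(-0.9504) + (0.4271)(0.3110)(-0.9992) = -0.99209,
so c = arccos(-0.99209) = 3.01570 rad.
So the angular separation is 172.8°.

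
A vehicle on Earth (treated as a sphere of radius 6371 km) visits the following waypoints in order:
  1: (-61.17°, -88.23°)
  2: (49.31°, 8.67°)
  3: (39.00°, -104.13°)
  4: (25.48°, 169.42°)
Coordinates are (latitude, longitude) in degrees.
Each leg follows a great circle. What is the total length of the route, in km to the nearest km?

Leg 1→2: central angle 2.3490 rad, distance 14965.8 km.
Leg 2→3: central angle 1.2861 rad, distance 8193.9 km.
Leg 3→4: central angle 1.2512 rad, distance 7971.5 km.
Total: 14965.8 + 8193.9 + 7971.5 ≈ 31131 km.

31131 km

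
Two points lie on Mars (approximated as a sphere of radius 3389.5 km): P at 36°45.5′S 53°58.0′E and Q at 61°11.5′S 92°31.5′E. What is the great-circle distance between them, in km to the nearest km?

2028 km

In radians: φ₁ = -0.6416, φ₂ = -1.0680, Δλ = 38.558° = 0.6730 rad.
cos c = sin φ₁ sin φ₂ + cos φ₁ cos φ₂ cos Δλ = (-0.5984)(-0.8762) + (0.8012)(0.4819)(0.7820) = 0.82627,
so c = arccos(0.82627) = 0.59834 rad.
Distance = R·c = 3389.5 × 0.5983 ≈ 2028 km.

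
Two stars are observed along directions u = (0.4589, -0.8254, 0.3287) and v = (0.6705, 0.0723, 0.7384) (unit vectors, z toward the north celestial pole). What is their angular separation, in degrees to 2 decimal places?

60.61°

u·v = 0.4907; |u| = 1.0000, |v| = 1.0000.
cos θ = (u·v)/(|u||v|) = 0.4907, so θ = 60.61°.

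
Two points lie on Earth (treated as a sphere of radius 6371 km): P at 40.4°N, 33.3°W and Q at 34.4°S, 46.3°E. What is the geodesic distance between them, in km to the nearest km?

11635 km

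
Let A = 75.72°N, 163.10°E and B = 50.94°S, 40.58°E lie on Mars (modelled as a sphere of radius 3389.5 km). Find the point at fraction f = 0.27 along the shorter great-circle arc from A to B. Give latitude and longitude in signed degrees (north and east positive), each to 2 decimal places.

51.79°, 76.43°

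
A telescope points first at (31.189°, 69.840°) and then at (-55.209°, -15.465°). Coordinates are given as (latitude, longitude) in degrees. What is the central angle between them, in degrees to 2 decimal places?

112.66°

With latitudes φ₁ = 31.189°, φ₂ = -55.209° and longitude difference Δλ = -85.305°:
cos c = sin φ₁ sin φ₂ + cos φ₁ cos φ₂ cos Δλ = (0.5179)(-0.8212) + (0.8555)(0.5706)(0.0819) = -0.38534,
so c = arccos(-0.38534) = 1.96637 rad.
So the angular separation is 112.66°.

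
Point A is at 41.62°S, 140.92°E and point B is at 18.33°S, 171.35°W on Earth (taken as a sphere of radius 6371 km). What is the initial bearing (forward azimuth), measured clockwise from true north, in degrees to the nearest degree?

With φ₁ = -0.7264, φ₂ = -0.3199, Δλ = 0.8330 rad, the forward-azimuth formula gives
θ = atan2( sin Δλ cos φ₂ , cos φ₁ sin φ₂ − sin φ₁ cos φ₂ cos Δλ ) = atan2(0.7024, 0.1890) = 74.94°.
So the initial bearing is 75°.

75°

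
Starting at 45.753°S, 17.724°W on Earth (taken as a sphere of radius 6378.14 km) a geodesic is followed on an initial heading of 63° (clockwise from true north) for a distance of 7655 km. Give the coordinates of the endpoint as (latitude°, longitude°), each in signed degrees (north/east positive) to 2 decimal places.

2.05°, 38.48°

Angular distance δ = d/R = 7655/6378.14 = 1.20019 rad; initial bearing θ = 1.0996 rad.
sin φ₂ = sin φ₁ cos δ + cos φ₁ sin δ cos θ = (-0.7163)(0.3622) + (0.6978)(0.9321)(0.4540) = 0.0358, so φ₂ = 2.05°.
Δλ = atan2(sin θ sin δ cos φ₁, cos δ − sin φ₁ sin φ₂) = atan2(0.5795, 0.3878) = 56.207°.
λ₂ = -17.724° + 56.207° = 38.48°.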